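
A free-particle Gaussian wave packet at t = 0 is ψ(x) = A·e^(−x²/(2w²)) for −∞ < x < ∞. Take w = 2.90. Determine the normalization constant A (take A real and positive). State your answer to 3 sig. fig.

A ≈ 0.441

The normalization condition is ∫|ψ|² dx = 1 from −∞ to ∞.
Differentiating ∫e^(−αx²) dx = √(π/α) under α to get the higher moments, the integral (without the A² prefactor) comes out to √(π)·w.
Setting this equal to 1 gives A² = 1/(√(π)·w).
Substituting w = 2.90 gives A² = 0.1945, so A = 0.4411.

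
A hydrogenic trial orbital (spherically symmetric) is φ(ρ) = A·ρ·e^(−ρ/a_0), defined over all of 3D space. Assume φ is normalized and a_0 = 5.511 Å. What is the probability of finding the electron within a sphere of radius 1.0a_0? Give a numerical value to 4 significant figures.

With dV = 4πρ²dρ, the probability is ∫|φ|² dV over ρ ≤ 1.0a_0.
A² is fixed by ∫₀^∞ 4πρ²|φ|² dρ = 1, i.e. A² = (3·π·a_0^5)^(−1).
Substituting u = ρ/a_0, A², 4π and the length scale all cancel in the ratio: P = ∫_{0}^{1.0} u^4·e^(-2·u) du / ∫_{0}^{∞} u^4·e^(-2·u) du.
Using ∫ u^4·e^(-2·u) du = -(u^4/2 + u^3 + 3·u^2/2 + 3·u/2 + 3/4)·e^(-2·u), the numerator is 3/4 - 21·e^(-2)/4 and the denominator is 3/4.
This evaluates to P = 0.052653.

P ≈ 0.05265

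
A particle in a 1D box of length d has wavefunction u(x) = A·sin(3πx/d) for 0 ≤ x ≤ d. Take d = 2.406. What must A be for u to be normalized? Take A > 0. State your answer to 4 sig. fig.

A ≈ 0.9117

We need A² ∫|f|² dx = 1, taking the integral from 0 to d.
With ∫₀^d sin²(nπx/d) dx = d/2, ∫|u|² dx = A²·(d/2).
Hence A² = 1/[d/2].
With d = 2.406: A² = 0.83126 and A = 0.91173.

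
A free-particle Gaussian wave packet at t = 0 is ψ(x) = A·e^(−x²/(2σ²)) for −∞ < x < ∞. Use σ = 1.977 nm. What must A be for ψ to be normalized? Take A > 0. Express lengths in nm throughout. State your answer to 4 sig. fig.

Require ∫ |ψ|² dx = 1 over the whole domain.
With ∫_{−∞}^{∞} x^(2m) e^(−αx²) dx = (2m−1)!!·√π / (2^m α^(m+1/2)), carrying out the integral gives A² · √(π)·σ.
Setting this equal to 1 gives A² = 1/(√(π)·σ).
With σ = 1.977: A² = 0.28538 and A = 0.53421.

A ≈ 0.5342 nm^(-1/2)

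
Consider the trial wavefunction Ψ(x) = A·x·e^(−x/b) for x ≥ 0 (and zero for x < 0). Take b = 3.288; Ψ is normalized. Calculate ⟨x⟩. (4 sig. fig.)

⟨x⟩ ≈ 4.932

By definition ⟨x⟩ = ∫ x |Ψ(x)|² dx.
Using ∫₀^∞ xⁿ e^(−αx) dx = n!/αⁿ⁺¹, evaluating both integrals, ⟨x⟩ = 3·b/2.
With b = 3.288, ⟨x⟩ = 4.9320.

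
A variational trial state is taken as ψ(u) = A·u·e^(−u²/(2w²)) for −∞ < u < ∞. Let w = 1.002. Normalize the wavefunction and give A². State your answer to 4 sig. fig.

A^2 ≈ 1.122

Normalization requires ∫|ψ|² du = 1, integrated from −∞ to ∞.
Differentiating ∫e^(−αu²) du = √(π/α) under α to get the higher moments, carrying out the integral gives A² · √(π)·w^3/2.
So A² = (√(π)·w^3/2)^(−1).
With w = 1.002: A² = 1.1216 and A = 1.0591.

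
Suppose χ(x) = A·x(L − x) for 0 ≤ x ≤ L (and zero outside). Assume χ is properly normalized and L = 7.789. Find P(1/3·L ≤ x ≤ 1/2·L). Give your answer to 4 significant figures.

P ≈ 0.2901

|χ|² is the probability density, so P = ∫_{1/3·L}^{1/2·L} |χ|² dx.
Since A² = 1/(L^5/30), this is the region integral divided by the full normalization integral.
In terms of u = x/L (A² and the length scale cancel between numerator and denominator), P = [∫_{1/3}^{1/2} u^2·(1 - u)^2 du] / [∫_{0}^{1} u^2·(1 - u)^2 du].
Using ∫ u^2·(1 - u)^2 du = u^3·(6·u^2 - 15·u + 10)/30, the numerator is 47/4860 and the denominator is 1/30.
This works out to P = 47/162.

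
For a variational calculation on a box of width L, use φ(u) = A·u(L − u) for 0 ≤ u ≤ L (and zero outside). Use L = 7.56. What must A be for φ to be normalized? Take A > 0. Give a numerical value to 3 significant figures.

A ≈ 0.0349

Require ∫ |φ|² du = 1 over the whole domain.
With φ = A·u(L − u), the integral evaluates to A²·[L^5/30].
Setting this equal to 1 gives A² = 1/(L^5/30).
Plugging in L = 7.56 yields A = 0.03485.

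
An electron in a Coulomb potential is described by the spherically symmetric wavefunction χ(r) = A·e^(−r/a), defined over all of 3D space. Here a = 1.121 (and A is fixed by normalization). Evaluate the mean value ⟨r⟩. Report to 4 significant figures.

⟨r⟩ ≈ 1.682

The expectation value is the |χ|²-weighted average of r: ∫ r|χ|² 4πr² dr.
Recall ∫₀^∞ r^m e^(−r/β) dr = m!·β^(m+1), the ratio of the moment integral to the normalization integral gives ⟨r⟩ = 3·a/2.
Putting a = 1.121 gives 1.6815.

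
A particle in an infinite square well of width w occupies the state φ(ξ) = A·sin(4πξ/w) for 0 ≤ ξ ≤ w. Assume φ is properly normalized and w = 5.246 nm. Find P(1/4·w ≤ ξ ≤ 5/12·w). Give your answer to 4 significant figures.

P ≈ 0.2011

|φ|² is the probability density, so P = ∫_{1/4·w}^{5/12·w} |φ|² dξ.
Since A² = 1/(w/2), this is the region integral divided by the full normalization integral.
Substituting u = ξ/w, A² and the length scale cancel in the ratio: P = ∫_{1/4}^{5/12} sin(4·π·u)^2 du / ∫_{0}^{1} sin(4·π·u)^2 du.
Using ∫ sin(4·π·u)^2 du = u/2 - sin(4·π·u)·cos(4·π·u)/(8·π), the numerator is √(3)/(32·π) + 1/12 and the denominator is 1/2.
This works out to P = (√(3)/16 + π/6)/π.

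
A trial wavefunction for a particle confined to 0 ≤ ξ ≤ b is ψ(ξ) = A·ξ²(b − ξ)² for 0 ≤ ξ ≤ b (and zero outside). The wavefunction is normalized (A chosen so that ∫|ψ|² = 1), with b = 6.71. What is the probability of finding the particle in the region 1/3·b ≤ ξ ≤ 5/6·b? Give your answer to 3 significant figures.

The probability is P = ∫ |ψ|² dξ over [1/3·b, 5/6·b].
Since A² = 1/(b^9/630), this is the region integral divided by the full normalization integral.
Substituting u = ξ/b, A² and the length scale cancel in the ratio: P = ∫_{1/3}^{5/6} u^4·(1 - u)^4 du / ∫_{0}^{1} u^4·(1 - u)^4 du.
Using ∫ u^4·(1 - u)^4 du = u^5·(70·u^4 - 315·u^3 + 540·u^2 - 420·u + 126)/630, the numerator is ≈ 0.0013432 and the denominator is 1/630.
Taking the ratio, P = 0.8462.

P ≈ 0.846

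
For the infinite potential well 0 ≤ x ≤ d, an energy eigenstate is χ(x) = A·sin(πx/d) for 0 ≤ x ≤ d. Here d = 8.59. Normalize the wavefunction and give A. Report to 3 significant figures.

A ≈ 0.483

Normalization requires ∫|χ|² dx = 1, integrated from 0 to d.
With χ = A·sin(πx/d), the integral evaluates to A²·[d/2].
Substituting d = 8.59 gives A² = 0.2328, so A = 0.4825.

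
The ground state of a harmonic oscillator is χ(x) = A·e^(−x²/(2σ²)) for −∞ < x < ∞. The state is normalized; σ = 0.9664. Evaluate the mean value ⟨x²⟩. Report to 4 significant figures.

⟨x^2⟩ ≈ 0.4670

By definition ⟨x²⟩ = ∫ x^2 |χ(x)|² dx.
Differentiating ∫e^(−αx²) dx = √(π/α) under α to get the higher moments, evaluating both integrals, ⟨x²⟩ = σ^2/2.
With σ = 0.9664, ⟨x^2⟩ = 0.46696.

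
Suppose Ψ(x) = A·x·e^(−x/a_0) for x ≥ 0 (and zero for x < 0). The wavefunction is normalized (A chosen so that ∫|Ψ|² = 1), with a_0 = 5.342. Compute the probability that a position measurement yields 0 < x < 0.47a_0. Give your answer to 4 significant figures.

|Ψ|² is the probability density, so P = ∫_{0}^{0.47a_0} |Ψ|² dx.
With A² fixed by ∫|Ψ|² = 1, i.e. A² = (a_0^3/4)^(−1), substitute and integrate.
In terms of u = x/a_0 (A² and the length scale cancel between numerator and denominator), P = [∫_{0}^{0.47} u^2·e^(-2·u) du] / [∫_{0}^{∞} u^2·e^(-2·u) du].
An antiderivative of u^2·e^(-2·u) is -(2·u^2 + 2·u + 1)·e^(-2·u)/4; evaluating from 0 to 0.47 gives ≈ 0.0174007, while the full integral is 1/4.
This works out to P = 0.069603.

P ≈ 0.06960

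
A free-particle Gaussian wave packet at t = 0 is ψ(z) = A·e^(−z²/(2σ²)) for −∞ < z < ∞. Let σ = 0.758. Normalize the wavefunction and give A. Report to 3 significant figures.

A ≈ 0.863

Normalization requires ∫|ψ|² dz = 1, integrated from −∞ to ∞.
Carrying out the integral gives A² · √(π)·σ.
So A² = (√(π)·σ)^(−1).
Plugging in σ = 0.758 yields A = 0.8627.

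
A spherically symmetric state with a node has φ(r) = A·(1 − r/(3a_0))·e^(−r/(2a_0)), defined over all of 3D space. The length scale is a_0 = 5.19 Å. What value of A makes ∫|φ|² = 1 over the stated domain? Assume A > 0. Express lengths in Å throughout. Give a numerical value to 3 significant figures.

Require ∫ |φ|² 4πr² dr = 1 over the whole domain.
In 3D with spherical symmetry the volume element is 4πr² dr.
With ∫₀^∞ r^4 e^(−αr) dr = 4!/α^5, ∫|φ|² 4πr² dr = A²·(8·π·a_0^3/3).
With a_0 = 5.19: A² = 0.0008538 and A = 0.02922.

A ≈ 0.0292 Å^(-3/2)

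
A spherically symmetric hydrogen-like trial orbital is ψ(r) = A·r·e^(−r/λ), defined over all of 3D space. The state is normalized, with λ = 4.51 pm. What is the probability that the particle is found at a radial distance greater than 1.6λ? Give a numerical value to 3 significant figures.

P ≈ 0.781

Integrate the radial probability density 4πr²|ψ|² over r > 1.6λ.
The full normalization integral is A²·[3·π·λ^5] = 1, fixing A².
In terms of u = r/λ (A², 4π and the length scale all cancel between numerator and denominator), P = [∫_{1.6}^{∞} u^4·e^(-2·u) du] / [∫_{0}^{∞} u^4·e^(-2·u) du].
Using ∫ u^4·e^(-2·u) du = -(u^4/2 + u^3 + 3·u^2/2 + 3·u/2 + 3/4)·e^(-2·u), the numerator is ≈ 0.58546 and the denominator is 3/4.
Taking the ratio yields P = 0.7806.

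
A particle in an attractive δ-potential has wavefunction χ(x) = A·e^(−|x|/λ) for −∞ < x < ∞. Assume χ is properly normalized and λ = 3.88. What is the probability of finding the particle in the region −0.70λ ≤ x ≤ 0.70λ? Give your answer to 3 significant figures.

P = ∫_{−0.70λ}^{0.70λ} |χ(x)|² dx.
Since A² = 1/(λ), this is the region integral divided by the full normalization integral.
By symmetry take twice the x ≥ 0 contribution in numerator and denominator; the 2's cancel. Substituting u = x/λ, A² and the length scale cancel in the ratio: P = ∫_{0}^{0.70} e^(-2·u) du / ∫_{0}^{∞} e^(-2·u) du.
With ∫ e^(-2·u) du = -e^(-2·u)/2 + C, the region integral is 1/2 - e^(-7/5)/2 and the full one is 1/2.
Evaluating gives P = 0.7534.

P ≈ 0.753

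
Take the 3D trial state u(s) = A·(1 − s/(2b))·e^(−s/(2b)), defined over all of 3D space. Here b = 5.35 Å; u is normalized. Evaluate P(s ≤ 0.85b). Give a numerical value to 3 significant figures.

With dV = 4πs²ds, the probability is ∫|u|² dV over s ≤ 0.85b.
The full normalization integral is A²·[8·π·b^3] = 1, fixing A².
In terms of t = s/b (A², 4π and the length scale all cancel between numerator and denominator), P = [∫_{0}^{0.85} t^2·(1 - t/2)^2·e^(-t) dt] / [∫_{0}^{∞} t^2·(1 - t/2)^2·e^(-t) dt].
An antiderivative of t^2·(1 - t/2)^2·e^(-t) is -(t^4/4 + t^2 + 2·t + 2)·e^(-t); evaluating from 0 to 0.85 gives ≈ 0.053979, while the full integral is 2.
Taking the ratio yields P = 0.02699.

P ≈ 0.0270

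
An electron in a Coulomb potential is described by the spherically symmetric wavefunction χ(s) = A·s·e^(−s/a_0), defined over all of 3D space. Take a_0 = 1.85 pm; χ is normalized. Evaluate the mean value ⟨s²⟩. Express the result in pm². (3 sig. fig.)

The expectation value is the |χ|²-weighted average of s^2: ∫ s^2|χ|² 4πs² ds.
Using ∫₀^∞ sⁿ e^(−αs) ds = n!/αⁿ⁺¹, since the A² factors cancel between numerator and denominator, ⟨s²⟩ = 15·a_0^2/2.
Putting a_0 = 1.85 gives 25.67.

⟨s^2⟩ ≈ 25.7 pm^2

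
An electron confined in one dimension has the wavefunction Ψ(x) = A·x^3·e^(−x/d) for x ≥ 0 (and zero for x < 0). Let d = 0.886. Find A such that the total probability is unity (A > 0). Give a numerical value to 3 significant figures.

A ≈ 0.644

The normalization condition is ∫|Ψ|² dx = 1 from 0 to ∞.
Using ∫₀^∞ xⁿ e^(−αx) dx = n!/αⁿ⁺¹, carrying out the integral gives A² · 45·d^7/8.
Hence A² = 1/[45·d^7/8].
Plugging in d = 0.886 yields A = 0.6441.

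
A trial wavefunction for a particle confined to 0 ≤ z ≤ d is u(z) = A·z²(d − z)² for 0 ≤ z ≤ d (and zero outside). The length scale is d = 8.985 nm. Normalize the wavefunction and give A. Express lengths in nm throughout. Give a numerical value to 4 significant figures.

A ≈ 0.001285 nm^(-9/2)

Require ∫ |u|² dz = 1 over the whole domain.
Expanding the polynomial and integrating term by term, carrying out the integral gives A² · d^9/630.
So A² = (d^9/630)^(−1).
Plugging in d = 8.985 yields A = 0.0012848.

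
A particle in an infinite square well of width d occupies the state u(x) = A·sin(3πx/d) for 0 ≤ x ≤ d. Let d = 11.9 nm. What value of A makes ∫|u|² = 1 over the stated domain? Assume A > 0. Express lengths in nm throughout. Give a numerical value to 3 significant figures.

Normalization requires ∫|u|² dx = 1, integrated from 0 to d.
Carrying out the integral gives A² · d/2.
Plugging in d = 11.9 yields A = 0.4100.

A ≈ 0.410 nm^(-1/2)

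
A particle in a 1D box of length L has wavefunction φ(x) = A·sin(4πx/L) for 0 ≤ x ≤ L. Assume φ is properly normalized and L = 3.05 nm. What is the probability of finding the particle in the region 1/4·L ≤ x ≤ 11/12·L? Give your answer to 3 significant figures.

|φ|² is the probability density, so P = ∫_{1/4·L}^{11/12·L} |φ|² dx.
With A² fixed by ∫|φ|² = 1, i.e. A² = (L/2)^(−1), substitute and integrate.
Substituting u = x/L, A² and the length scale cancel in the ratio: P = ∫_{1/4}^{11/12} sin(4·π·u)^2 du / ∫_{0}^{1} sin(4·π·u)^2 du.
An antiderivative of sin(4·π·u)^2 is u/2 - sin(4·π·u)·cos(4·π·u)/(8·π); evaluating from 1/4 to 11/12 gives √(3)/(32·π) + 1/3, while the full integral is 1/2.
The result is P = √(3)/(16·π) + 2/3.

P ≈ 0.701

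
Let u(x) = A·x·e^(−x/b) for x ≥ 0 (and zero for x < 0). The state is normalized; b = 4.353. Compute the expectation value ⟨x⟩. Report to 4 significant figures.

⟨x⟩ ≈ 6.530

By definition ⟨x⟩ = ∫ x |u(x)|² dx.
Since the A² factors cancel between numerator and denominator, ⟨x⟩ = 3·b/2.
With b = 4.353, ⟨x⟩ = 6.5295.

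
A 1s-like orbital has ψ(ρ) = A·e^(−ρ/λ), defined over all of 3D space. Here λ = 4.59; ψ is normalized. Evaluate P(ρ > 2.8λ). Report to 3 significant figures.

P ≈ 0.0824

P = ∫ |ψ|² 4πρ² dρ over ρ > 2.8λ.
A² is fixed by ∫₀^∞ 4πρ²|ψ|² dρ = 1, i.e. A² = (π·λ^3)^(−1).
Substituting u = ρ/λ, A², 4π and the length scale all cancel in the ratio: P = ∫_{2.8}^{∞} u^2·e^(-2·u) du / ∫_{0}^{∞} u^2·e^(-2·u) du.
With ∫ u^2·e^(-2·u) du = -(2·u^2 + 2·u + 1)·e^(-2·u)/4 + C, the region integral is 557·e^(-28/5)/100 and the full one is 1/4.
Taking the ratio yields P = 0.08239.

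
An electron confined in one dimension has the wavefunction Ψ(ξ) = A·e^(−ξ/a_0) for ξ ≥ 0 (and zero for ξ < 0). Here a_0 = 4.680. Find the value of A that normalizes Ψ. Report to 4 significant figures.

A ≈ 0.6537

Normalization requires ∫|Ψ|² dξ = 1, integrated from 0 to ∞.
∫|Ψ|² dξ = A²·(a_0/2).
Setting this equal to 1 gives A² = 1/(a_0/2).
Plugging in a_0 = 4.680 yields A = 0.65372.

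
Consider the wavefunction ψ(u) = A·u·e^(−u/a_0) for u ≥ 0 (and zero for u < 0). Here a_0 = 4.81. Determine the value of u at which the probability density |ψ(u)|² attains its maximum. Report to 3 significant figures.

u ≈ 4.81

Set d/du [|ψ(u)|²] = 0 and solve for u > 0.
Solving yields u = a_0.
With a_0 = 4.81, the most probable position is 4.810.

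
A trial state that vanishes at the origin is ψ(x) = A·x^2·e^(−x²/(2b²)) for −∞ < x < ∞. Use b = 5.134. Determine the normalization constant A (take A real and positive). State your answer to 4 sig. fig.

The normalization condition is ∫|ψ|² dx = 1 from −∞ to ∞.
Carrying out the integral gives A² · 3·√(π)·b^5/4.
Hence A² = 1/[3·√(π)·b^5/4].
Plugging in b = 5.134 yields A = 0.014523.

A ≈ 0.01452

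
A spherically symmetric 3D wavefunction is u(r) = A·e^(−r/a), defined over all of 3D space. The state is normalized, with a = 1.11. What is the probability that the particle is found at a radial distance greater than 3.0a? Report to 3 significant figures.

Integrate the radial probability density 4πr²|u|² over r > 3.0a.
A² is fixed by ∫₀^∞ 4πr²|u|² dr = 1, i.e. A² = (π·a^3)^(−1).
Substituting t = r/a, A², 4π and the length scale all cancel in the ratio: P = ∫_{3.0}^{∞} t^2·e^(-2·t) dt / ∫_{0}^{∞} t^2·e^(-2·t) dt.
An antiderivative of t^2·e^(-2·t) is -(2·t^2 + 2·t + 1)·e^(-2·t)/4; evaluating from 3.0 to ∞ gives 25·e^(-6)/4, while the full integral is 1/4.
Taking the ratio yields P = 0.06197.

P ≈ 0.0620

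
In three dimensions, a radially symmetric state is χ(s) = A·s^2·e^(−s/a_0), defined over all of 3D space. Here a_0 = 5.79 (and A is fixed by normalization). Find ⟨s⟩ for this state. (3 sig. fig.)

⟨s⟩ ≈ 20.3

The expectation value is the |χ|²-weighted average of s: ∫ s|χ|² 4πs² ds.
With ∫₀^∞ s^7 e^(−αs) ds = 7!/α^8, the ratio of the moment integral to the normalization integral gives ⟨s⟩ = 7·a_0/2.
With a_0 = 5.79, ⟨s⟩ = 20.27.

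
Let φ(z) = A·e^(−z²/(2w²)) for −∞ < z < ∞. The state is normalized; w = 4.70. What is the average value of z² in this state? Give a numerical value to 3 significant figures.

By definition ⟨z²⟩ = ∫ z^2 |φ(z)|² dz.
The ratio of the moment integral to the normalization integral gives ⟨z²⟩ = w^2/2.
Putting w = 4.70 gives 11.05.

⟨z^2⟩ ≈ 11.0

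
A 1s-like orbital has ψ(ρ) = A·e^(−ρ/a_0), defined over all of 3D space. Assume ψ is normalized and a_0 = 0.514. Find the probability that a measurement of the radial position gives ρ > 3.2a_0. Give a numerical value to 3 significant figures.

P = ∫ |ψ|² 4πρ² dρ over ρ > 3.2a_0.
A² is fixed by ∫₀^∞ 4πρ²|ψ|² dρ = 1, i.e. A² = (π·a_0^3)^(−1).
In terms of u = ρ/a_0 (A², 4π and the length scale all cancel between numerator and denominator), P = [∫_{3.2}^{∞} u^2·e^(-2·u) du] / [∫_{0}^{∞} u^2·e^(-2·u) du].
An antiderivative of u^2·e^(-2·u) is -(2·u^2 + 2·u + 1)·e^(-2·u)/4; evaluating from 3.2 to ∞ gives 697·e^(-32/5)/100, while the full integral is 1/4.
The region integral divided by the full integral gives P = 0.04632.

P ≈ 0.0463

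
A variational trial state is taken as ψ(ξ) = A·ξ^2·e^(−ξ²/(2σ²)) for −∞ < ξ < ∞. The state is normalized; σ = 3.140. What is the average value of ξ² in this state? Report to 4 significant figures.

⟨ξ^2⟩ ≈ 24.65

⟨ξ²⟩ = ∫ ξ^2 |ψ|² dξ over the full domain.
With ∫_{−∞}^{∞} ξ^(2m) e^(−αξ²) dξ = (2m−1)!!·√π / (2^m α^(m+1/2)), evaluating both integrals, ⟨ξ²⟩ = 5·σ^2/2.
Putting σ = 3.140 gives 24.649.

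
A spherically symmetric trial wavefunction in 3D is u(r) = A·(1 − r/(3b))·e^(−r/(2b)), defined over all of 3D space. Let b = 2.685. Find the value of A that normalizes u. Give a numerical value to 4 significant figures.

Require ∫ |u|² 4πr² dr = 1 over the whole domain.
(Spherical symmetry: dV = 4πr² dr.)
The integral (without the A² prefactor) comes out to 8·π·b^3/3.
So A² = (8·π·b^3/3)^(−1).
With b = 2.685: A² = 0.0061666 and A = 0.078528.

A ≈ 0.07853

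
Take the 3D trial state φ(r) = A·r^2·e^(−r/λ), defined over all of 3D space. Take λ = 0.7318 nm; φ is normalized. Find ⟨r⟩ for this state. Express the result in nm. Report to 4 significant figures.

⟨r⟩ = ∫ r |φ|² 4πr² dr over the full domain.
With ∫₀^∞ r^7 e^(−αr) dr = 7!/α^8, the ratio of the moment integral to the normalization integral gives ⟨r⟩ = 7·λ/2.
With λ = 0.7318, ⟨r⟩ = 2.5613.

⟨r⟩ ≈ 2.561 nm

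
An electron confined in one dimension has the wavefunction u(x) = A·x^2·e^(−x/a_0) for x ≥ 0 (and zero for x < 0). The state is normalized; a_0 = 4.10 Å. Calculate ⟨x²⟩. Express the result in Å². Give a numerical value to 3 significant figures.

The expectation value is the |u|²-weighted average of x^2: ∫ x^2|u|² dx.
Using ∫₀^∞ xⁿ e^(−αx) dx = n!/αⁿ⁺¹, evaluating both integrals, ⟨x²⟩ = 15·a_0^2/2.
Putting a_0 = 4.10 gives 126.1.

⟨x^2⟩ ≈ 126 Å^2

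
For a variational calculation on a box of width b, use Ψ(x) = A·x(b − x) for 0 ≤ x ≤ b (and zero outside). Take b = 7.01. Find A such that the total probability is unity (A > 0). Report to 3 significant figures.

A ≈ 0.0421

Normalization requires ∫|Ψ|² dx = 1, integrated from 0 to b.
Carrying out the integral gives A² · b^5/30.
Setting this equal to 1 gives A² = 1/(b^5/30).
With b = 7.01: A² = 0.001772 and A = 0.04210.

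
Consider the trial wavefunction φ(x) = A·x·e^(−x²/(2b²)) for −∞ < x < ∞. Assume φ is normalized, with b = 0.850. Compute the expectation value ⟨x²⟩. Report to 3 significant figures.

⟨x^2⟩ ≈ 1.08

The expectation value is the |φ|²-weighted average of x^2: ∫ x^2|φ|² dx.
Using the Gaussian integral ∫_{−∞}^{∞} e^(−αx²) dx = √(π/α), the ratio of the moment integral to the normalization integral gives ⟨x²⟩ = 3·b^2/2.
Putting b = 0.850 gives 1.084.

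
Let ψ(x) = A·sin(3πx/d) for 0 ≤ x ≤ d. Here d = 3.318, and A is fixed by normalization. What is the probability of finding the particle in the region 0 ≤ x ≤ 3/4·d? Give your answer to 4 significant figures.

The probability is P = ∫ |ψ|² dx over [0, 3/4·d].
With A² fixed by ∫|ψ|² = 1, i.e. A² = (d/2)^(−1), substitute and integrate.
In terms of u = x/d (A² and the length scale cancel between numerator and denominator), P = [∫_{0}^{3/4} sin(3·π·u)^2 du] / [∫_{0}^{1} sin(3·π·u)^2 du].
With ∫ sin(3·π·u)^2 du = u/2 - sin(6·π·u)/(12·π) + C, the region integral is 3/8 - 1/(12·π) and the full one is 1/2.
Evaluating gives P = (-2 + 9·π)/(12·π).

P ≈ 0.6969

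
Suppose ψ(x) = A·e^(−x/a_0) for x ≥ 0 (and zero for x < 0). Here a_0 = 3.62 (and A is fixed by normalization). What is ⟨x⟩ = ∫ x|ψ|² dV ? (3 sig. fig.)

⟨x⟩ ≈ 1.81

The expectation value is the |ψ|²-weighted average of x: ∫ x|ψ|² dx.
With ∫₀^∞ x^1 e^(−αx) dx = 1!/α^2, the ratio of the moment integral to the normalization integral gives ⟨x⟩ = a_0/2.
With a_0 = 3.62, ⟨x⟩ = 1.810.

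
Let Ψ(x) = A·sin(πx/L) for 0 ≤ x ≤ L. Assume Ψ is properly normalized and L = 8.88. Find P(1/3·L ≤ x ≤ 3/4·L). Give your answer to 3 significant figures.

The probability is P = ∫ |Ψ|² dx over [1/3·L, 3/4·L].
Since A² = 1/(L/2), this is the region integral divided by the full normalization integral.
Substituting u = x/L, A² and the length scale cancel in the ratio: P = ∫_{1/3}^{3/4} sin(π·u)^2 du / ∫_{0}^{1} sin(π·u)^2 du.
Using ∫ sin(π·u)^2 du = u/2 - sin(2·π·u)/(4·π), the numerator is √(3)/(8·π) + 1/(4·π) + 5/24 and the denominator is 1/2.
Evaluating gives P = (3·√(3) + 6 + 5·π)/(12·π).

P ≈ 0.714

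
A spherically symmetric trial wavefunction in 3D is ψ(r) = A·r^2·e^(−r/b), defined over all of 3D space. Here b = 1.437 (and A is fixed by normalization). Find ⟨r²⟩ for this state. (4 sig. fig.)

The expectation value is the |ψ|²-weighted average of r^2: ∫ r^2|ψ|² 4πr² dr.
Evaluating both integrals, ⟨r²⟩ = 14·b^2.
With b = 1.437, ⟨r^2⟩ = 28.910.

⟨r^2⟩ ≈ 28.91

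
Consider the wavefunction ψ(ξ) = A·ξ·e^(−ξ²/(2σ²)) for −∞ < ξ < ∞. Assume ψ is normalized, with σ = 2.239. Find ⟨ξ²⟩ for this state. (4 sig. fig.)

⟨ξ^2⟩ ≈ 7.520

⟨ξ²⟩ = ∫ ξ^2 |ψ|² dξ over the full domain.
Since the A² factors cancel between numerator and denominator, ⟨ξ²⟩ = 3·σ^2/2.
With σ = 2.239, ⟨ξ^2⟩ = 7.5197.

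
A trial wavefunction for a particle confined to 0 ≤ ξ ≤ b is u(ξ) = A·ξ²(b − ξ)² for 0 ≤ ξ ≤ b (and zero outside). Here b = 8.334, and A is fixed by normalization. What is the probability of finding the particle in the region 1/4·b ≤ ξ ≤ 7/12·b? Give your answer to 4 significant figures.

P = ∫_{1/4·b}^{7/12·b} |u(ξ)|² dξ.
The normalization integral ∫|u|²dξ over the whole domain equals b^9/630·A², and A² cancels in the ratio.
Let t = ξ/b; then A² and the length scale cancel, so P = ∫_{1/4}^{7/12} t^4·(1 - t)^4 dt ÷ ∫_{0}^{1} t^4·(1 - t)^4 dt.
An antiderivative of t^4·(1 - t)^4 is t^5·(70·t^4 - 315·t^3 + 540·t^2 - 420·t + 126)/630; evaluating from 1/4 to 7/12 gives ≈ 0.00102975, while the full integral is 1/630.
This works out to P = 0.64874.

P ≈ 0.6487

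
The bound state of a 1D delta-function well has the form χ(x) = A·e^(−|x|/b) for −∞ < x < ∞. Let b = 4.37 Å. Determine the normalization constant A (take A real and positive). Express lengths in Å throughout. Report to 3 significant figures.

A ≈ 0.478 Å^(-1/2)

Normalization requires ∫|χ|² dx = 1, integrated from −∞ to ∞.
Using ∫₀^∞ xⁿ e^(−αx) dx = n!/αⁿ⁺¹, the integral (without the A² prefactor) comes out to b.
Plugging in b = 4.37 yields A = 0.4784.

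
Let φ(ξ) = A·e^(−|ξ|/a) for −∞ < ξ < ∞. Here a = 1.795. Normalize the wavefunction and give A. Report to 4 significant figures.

We need A² ∫|f|² dξ = 1, taking the integral from −∞ to ∞.
Using ∫₀^∞ ξⁿ e^(−αξ) dξ = n!/αⁿ⁺¹, the integral (without the A² prefactor) comes out to a.
Setting this equal to 1 gives A² = 1/(a).
With a = 1.795: A² = 0.55710 and A = 0.74639.

A ≈ 0.7464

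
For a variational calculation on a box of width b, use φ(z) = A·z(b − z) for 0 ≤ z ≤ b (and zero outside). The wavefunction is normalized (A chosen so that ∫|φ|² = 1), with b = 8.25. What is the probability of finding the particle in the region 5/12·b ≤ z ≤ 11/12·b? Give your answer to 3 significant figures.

The probability is P = ∫ |φ|² dz over [5/12·b, 11/12·b].
The normalization integral ∫|φ|²dz over the whole domain equals b^5/30·A², and A² cancels in the ratio.
Let u = z/b; then A² and the length scale cancel, so P = ∫_{5/12}^{11/12} u^2·(1 - u)^2 du ÷ ∫_{0}^{1} u^2·(1 - u)^2 du.
With ∫ u^2·(1 - u)^2 du = u^3·(6·u^2 - 15·u + 10)/30 + C, the region integral is ≈ 0.021610 and the full one is 1/30.
The result is P = 4481/6912.

P ≈ 0.648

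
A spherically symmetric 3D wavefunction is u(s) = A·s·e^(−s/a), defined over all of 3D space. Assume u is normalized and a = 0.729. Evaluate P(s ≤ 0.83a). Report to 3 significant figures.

P = ∫ |u|² 4πs² ds over s ≤ 0.83a.
A² is fixed by ∫₀^∞ 4πs²|u|² ds = 1, i.e. A² = (3·π·a^5)^(−1).
In terms of t = s/a (A², 4π and the length scale all cancel between numerator and denominator), P = [∫_{0}^{0.83} t^4·e^(-2·t) dt] / [∫_{0}^{∞} t^4·e^(-2·t) dt].
An antiderivative of t^4·e^(-2·t) is -(t^4/2 + t^3 + 3·t^2/2 + 3·t/2 + 3/4)·e^(-2·t); evaluating from 0 to 0.83 gives ≈ 0.020355, while the full integral is 3/4.
Taking the ratio yields P = 0.02714.

P ≈ 0.0271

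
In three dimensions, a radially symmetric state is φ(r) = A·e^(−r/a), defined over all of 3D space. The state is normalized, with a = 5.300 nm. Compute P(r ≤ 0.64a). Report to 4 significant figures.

With dV = 4πr²dr, the probability is ∫|φ|² dV over r ≤ 0.64a.
A² is fixed by ∫₀^∞ 4πr²|φ|² dr = 1, i.e. A² = (π·a^3)^(−1).
Substituting u = r/a, A², 4π and the length scale all cancel in the ratio: P = ∫_{0}^{0.64} u^2·e^(-2·u) du / ∫_{0}^{∞} u^2·e^(-2·u) du.
Using ∫ u^2·e^(-2·u) du = -(2·u^2 + 2·u + 1)·e^(-2·u)/4, the numerator is 1/4 - 1937·e^(-32/25)/2500 and the denominator is 1/4.
This evaluates to P = 0.13831.

P ≈ 0.1383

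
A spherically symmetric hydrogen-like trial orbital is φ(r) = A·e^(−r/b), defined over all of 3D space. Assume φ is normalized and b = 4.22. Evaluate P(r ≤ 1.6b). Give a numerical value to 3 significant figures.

P ≈ 0.620

With dV = 4πr²dr, the probability is ∫|φ|² dV over r ≤ 1.6b.
The full normalization integral is A²·[π·b^3] = 1, fixing A².
In terms of u = r/b (A², 4π and the length scale all cancel between numerator and denominator), P = [∫_{0}^{1.6} u^2·e^(-2·u) du] / [∫_{0}^{∞} u^2·e^(-2·u) du].
An antiderivative of u^2·e^(-2·u) is -(2·u^2 + 2·u + 1)·e^(-2·u)/4; evaluating from 0 to 1.6 gives 1/4 - 233·e^(-16/5)/100, while the full integral is 1/4.
The region integral divided by the full integral gives P = 0.6201.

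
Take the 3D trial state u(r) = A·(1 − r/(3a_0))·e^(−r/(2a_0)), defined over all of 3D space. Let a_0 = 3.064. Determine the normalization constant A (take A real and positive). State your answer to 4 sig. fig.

A ≈ 0.06442

Require ∫ |u|² 4πr² dr = 1 over the whole domain.
The angular integral contributes 4π, leaving ∫₀^∞ r²|u|² dr.
Using ∫₀^∞ rⁿ e^(−αr) dr = n!/αⁿ⁺¹, carrying out the integral gives A² · 8·π·a_0^3/3.
Hence A² = 1/[8·π·a_0^3/3].
With a_0 = 3.064: A² = 0.0041497 and A = 0.064418.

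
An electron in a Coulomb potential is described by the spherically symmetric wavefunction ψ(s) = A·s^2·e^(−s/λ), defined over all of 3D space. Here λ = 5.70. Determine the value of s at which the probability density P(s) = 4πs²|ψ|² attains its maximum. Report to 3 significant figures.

s ≈ 17.1

Set d/ds [P(s) = 4πs²|ψ|²] = 0 and solve for s > 0.
This gives s = 3·λ.
With λ = 5.70, the most probable radial distance is 17.10.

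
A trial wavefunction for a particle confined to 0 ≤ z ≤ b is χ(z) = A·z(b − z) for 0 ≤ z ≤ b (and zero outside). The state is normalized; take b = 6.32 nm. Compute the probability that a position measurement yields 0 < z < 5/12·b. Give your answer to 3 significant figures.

P ≈ 0.347

The probability is P = ∫ |χ|² dz over [0, 5/12·b].
With A² fixed by ∫|χ|² = 1, i.e. A² = (b^5/30)^(−1), substitute and integrate.
In terms of u = z/b (A² and the length scale cancel between numerator and denominator), P = [∫_{0}^{5/12} u^2·(1 - u)^2 du] / [∫_{0}^{1} u^2·(1 - u)^2 du].
With ∫ u^2·(1 - u)^2 du = u^3·(6·u^2 - 15·u + 10)/30 + C, the region integral is ≈ 0.011554 and the full one is 1/30.
Taking the ratio, P = 0.3466.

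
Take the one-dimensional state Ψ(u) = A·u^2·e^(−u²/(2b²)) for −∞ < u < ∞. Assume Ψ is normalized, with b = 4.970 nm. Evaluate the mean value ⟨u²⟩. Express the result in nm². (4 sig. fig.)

⟨u^2⟩ ≈ 61.75 nm^2

⟨u²⟩ = ∫ u^2 |Ψ|² du over the full domain.
Using the Gaussian integral ∫_{−∞}^{∞} e^(−αu²) du = √(π/α), evaluating both integrals, ⟨u²⟩ = 5·b^2/2.
Putting b = 4.970 gives 61.752.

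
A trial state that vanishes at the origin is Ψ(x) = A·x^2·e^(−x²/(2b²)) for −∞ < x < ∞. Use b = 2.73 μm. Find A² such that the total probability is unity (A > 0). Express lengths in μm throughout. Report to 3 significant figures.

Require ∫ |Ψ|² dx = 1 over the whole domain.
Using the Gaussian integral ∫_{−∞}^{∞} e^(−αx²) dx = √(π/α), carrying out the integral gives A² · 3·√(π)·b^5/4.
With b = 2.73: A² = 0.004961 and A = 0.07043.

A^2 ≈ 0.00496 μm^(-5)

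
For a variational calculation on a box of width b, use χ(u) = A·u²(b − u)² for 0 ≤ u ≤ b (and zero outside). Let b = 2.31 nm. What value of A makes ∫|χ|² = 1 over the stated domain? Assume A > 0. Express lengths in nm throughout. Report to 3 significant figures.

We need A² ∫|f|² du = 1, taking the integral from 0 to b.
Expanding the polynomial and integrating term by term, with χ = A·u²(b − u)², the integral evaluates to A²·[b^9/630].
Setting this equal to 1 gives A² = 1/(b^9/630).
With b = 2.31: A² = 0.3364 and A = 0.5800.

A ≈ 0.580 nm^(-9/2)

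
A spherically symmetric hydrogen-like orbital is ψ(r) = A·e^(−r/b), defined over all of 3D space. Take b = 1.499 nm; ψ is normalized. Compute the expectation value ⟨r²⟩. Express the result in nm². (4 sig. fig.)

The expectation value is the |ψ|²-weighted average of r^2: ∫ r^2|ψ|² 4πr² dr.
Since the A² factors cancel between numerator and denominator, ⟨r²⟩ = 3·b^2.
Putting b = 1.499 gives 6.7410.

⟨r^2⟩ ≈ 6.741 nm^2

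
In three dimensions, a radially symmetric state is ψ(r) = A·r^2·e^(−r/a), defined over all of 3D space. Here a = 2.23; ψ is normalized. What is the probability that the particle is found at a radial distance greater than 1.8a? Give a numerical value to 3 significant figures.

P ≈ 0.927

With dV = 4πr²dr, the probability is ∫|ψ|² dV over r > 1.8a.
Normalization gives A² = 1/(45·π·a^7/2).
Let u = r/a; then A², 4π and the length scale all cancel, so P = ∫_{1.8}^{∞} u^6·e^(-2·u) du ÷ ∫_{0}^{∞} u^6·e^(-2·u) du.
An antiderivative of u^6·e^(-2·u) is -(4·u^6 + 12·u^5 + 30·u^4 + 60·u^3 + 90·u^2 + 90·u + 45)·e^(-2·u)/8; evaluating from 1.8 to ∞ gives ≈ 5.2128, while the full integral is 45/8.
Taking the ratio yields P = 0.9267.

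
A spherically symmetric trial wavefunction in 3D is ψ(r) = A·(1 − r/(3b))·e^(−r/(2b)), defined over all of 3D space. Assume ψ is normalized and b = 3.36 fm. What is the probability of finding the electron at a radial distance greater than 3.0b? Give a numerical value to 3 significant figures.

P ≈ 0.647

With dV = 4πr²dr, the probability is ∫|ψ|² dV over r > 3.0b.
A² is fixed by ∫₀^∞ 4πr²|ψ|² dr = 1, i.e. A² = (8·π·b^3/3)^(−1).
In terms of u = r/b (A², 4π and the length scale all cancel between numerator and denominator), P = [∫_{3.0}^{∞} u^2·(1 - u/3)^2·e^(-u) du] / [∫_{0}^{∞} u^2·(1 - u/3)^2·e^(-u) du].
Using ∫ u^2·(1 - u/3)^2·e^(-u) du = (-u^4 + 2·u^3 - 3·u^2 - 6·u - 6)·e^(-u)/9, the numerator is 26·e^(-3)/3 and the denominator is 2/3.
The region integral divided by the full integral gives P = 0.6472.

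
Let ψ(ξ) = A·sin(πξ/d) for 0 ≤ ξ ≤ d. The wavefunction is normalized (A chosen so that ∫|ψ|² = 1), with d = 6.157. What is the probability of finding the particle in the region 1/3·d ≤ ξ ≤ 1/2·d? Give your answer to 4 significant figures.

P = ∫_{1/3·d}^{1/2·d} |ψ(ξ)|² dξ.
The normalization integral ∫|ψ|²dξ over the whole domain equals d/2·A², and A² cancels in the ratio.
Substituting u = ξ/d, A² and the length scale cancel in the ratio: P = ∫_{1/3}^{1/2} sin(π·u)^2 du / ∫_{0}^{1} sin(π·u)^2 du.
Using ∫ sin(π·u)^2 du = u/2 - sin(2·π·u)/(4·π), the numerator is √(3)/(8·π) + 1/12 and the denominator is 1/2.
Taking the ratio, P = (√(3)/4 + π/6)/π.

P ≈ 0.3045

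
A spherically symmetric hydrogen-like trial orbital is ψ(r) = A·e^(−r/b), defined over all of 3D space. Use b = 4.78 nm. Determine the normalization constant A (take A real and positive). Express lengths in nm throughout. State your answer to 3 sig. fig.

A ≈ 0.0540 nm^(-3/2)

Normalization requires ∫|ψ|² 4πr² dr = 1, integrated from 0 to ∞.
The angular integral contributes 4π, leaving ∫₀^∞ r²|ψ|² dr.
Carrying out the integral gives A² · π·b^3.
So A² = (π·b^3)^(−1).
Plugging in b = 4.78 yields A = 0.05399.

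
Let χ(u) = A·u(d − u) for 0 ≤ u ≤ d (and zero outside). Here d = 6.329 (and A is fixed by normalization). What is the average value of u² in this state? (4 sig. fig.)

⟨u^2⟩ ≈ 11.44

⟨u²⟩ = ∫ u^2 |χ|² du over the full domain.
Expanding the polynomial and integrating term by term, the ratio of the moment integral to the normalization integral gives ⟨u²⟩ = 2·d^2/7.
Putting d = 6.329 gives 11.445.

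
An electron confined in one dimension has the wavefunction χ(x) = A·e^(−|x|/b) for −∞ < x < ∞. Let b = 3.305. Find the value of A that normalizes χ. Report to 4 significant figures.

A ≈ 0.5501

The normalization condition is ∫|χ|² dx = 1 from −∞ to ∞.
∫|χ|² dx = A²·(b).
So A² = (b)^(−1).
Substituting b = 3.305 gives A² = 0.30257, so A = 0.55007.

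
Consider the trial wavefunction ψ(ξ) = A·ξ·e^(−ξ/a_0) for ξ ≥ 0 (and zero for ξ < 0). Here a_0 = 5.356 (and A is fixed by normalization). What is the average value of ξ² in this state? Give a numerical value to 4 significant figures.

⟨ξ^2⟩ ≈ 86.06

⟨ξ²⟩ = ∫ ξ^2 |ψ|² dξ over the full domain.
The ratio of the moment integral to the normalization integral gives ⟨ξ²⟩ = 3·a_0^2.
Putting a_0 = 5.356 gives 86.060.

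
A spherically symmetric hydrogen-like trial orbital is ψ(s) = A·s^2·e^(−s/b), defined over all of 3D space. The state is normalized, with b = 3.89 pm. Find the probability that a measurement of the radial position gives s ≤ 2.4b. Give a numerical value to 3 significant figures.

P ≈ 0.209

P = ∫ |ψ|² 4πs² ds over s ≤ 2.4b.
The full normalization integral is A²·[45·π·b^7/2] = 1, fixing A².
Let u = s/b; then A², 4π and the length scale all cancel, so P = ∫_{0}^{2.4} u^6·e^(-2·u) du ÷ ∫_{0}^{∞} u^6·e^(-2·u) du.
With ∫ u^6·e^(-2·u) du = -(4·u^6 + 12·u^5 + 30·u^4 + 60·u^3 + 90·u^2 + 90·u + 45)·e^(-2·u)/8 + C, the region integral is ≈ 1.1767 and the full one is 45/8.
The region integral divided by the full integral gives P = 0.2092.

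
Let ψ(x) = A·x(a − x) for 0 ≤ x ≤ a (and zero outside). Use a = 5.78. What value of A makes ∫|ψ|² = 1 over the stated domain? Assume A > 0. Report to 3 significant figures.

A ≈ 0.0682

Normalization requires ∫|ψ|² dx = 1, integrated from 0 to a.
Expanding the polynomial and integrating term by term, ∫|ψ|² dx = A²·(a^5/30).
Setting this equal to 1 gives A² = 1/(a^5/30).
Plugging in a = 5.78 yields A = 0.06819.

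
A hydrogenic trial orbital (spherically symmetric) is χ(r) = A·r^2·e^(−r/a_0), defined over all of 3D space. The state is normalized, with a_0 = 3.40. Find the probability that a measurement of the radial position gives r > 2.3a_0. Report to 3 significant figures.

With dV = 4πr²dr, the probability is ∫|χ|² dV over r > 2.3a_0.
A² is fixed by ∫₀^∞ 4πr²|χ|² dr = 1, i.e. A² = (45·π·a_0^7/2)^(−1).
Let u = r/a_0; then A², 4π and the length scale all cancel, so P = ∫_{2.3}^{∞} u^6·e^(-2·u) du ÷ ∫_{0}^{∞} u^6·e^(-2·u) du.
With ∫ u^6·e^(-2·u) du = -(4·u^6 + 12·u^5 + 30·u^4 + 60·u^3 + 90·u^2 + 90·u + 45)·e^(-2·u)/8 + C, the region integral is ≈ 4.6014 and the full one is 45/8.
Taking the ratio yields P = 0.8180.

P ≈ 0.818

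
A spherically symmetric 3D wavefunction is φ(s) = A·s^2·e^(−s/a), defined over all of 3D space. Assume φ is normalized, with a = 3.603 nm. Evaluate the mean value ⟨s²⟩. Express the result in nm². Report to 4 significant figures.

⟨s^2⟩ ≈ 181.7 nm^2

By definition ⟨s²⟩ = ∫ s^2 |φ(s)|² 4πs² ds.
The ratio of the moment integral to the normalization integral gives ⟨s²⟩ = 14·a^2.
With a = 3.603, ⟨s^2⟩ = 181.74.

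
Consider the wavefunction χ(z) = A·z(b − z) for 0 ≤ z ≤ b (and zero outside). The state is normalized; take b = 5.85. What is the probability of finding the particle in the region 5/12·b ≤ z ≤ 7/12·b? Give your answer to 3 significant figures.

P ≈ 0.307

The probability is P = ∫ |χ|² dz over [5/12·b, 7/12·b].
With A² fixed by ∫|χ|² = 1, i.e. A² = (b^5/30)^(−1), substitute and integrate.
Substituting u = z/b, A² and the length scale cancel in the ratio: P = ∫_{5/12}^{7/12} u^2·(1 - u)^2 du / ∫_{0}^{1} u^2·(1 - u)^2 du.
With ∫ u^2·(1 - u)^2 du = u^3·(6·u^2 - 15·u + 10)/30 + C, the region integral is ≈ 0.010225 and the full one is 1/30.
Taking the ratio, P = 0.3068.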